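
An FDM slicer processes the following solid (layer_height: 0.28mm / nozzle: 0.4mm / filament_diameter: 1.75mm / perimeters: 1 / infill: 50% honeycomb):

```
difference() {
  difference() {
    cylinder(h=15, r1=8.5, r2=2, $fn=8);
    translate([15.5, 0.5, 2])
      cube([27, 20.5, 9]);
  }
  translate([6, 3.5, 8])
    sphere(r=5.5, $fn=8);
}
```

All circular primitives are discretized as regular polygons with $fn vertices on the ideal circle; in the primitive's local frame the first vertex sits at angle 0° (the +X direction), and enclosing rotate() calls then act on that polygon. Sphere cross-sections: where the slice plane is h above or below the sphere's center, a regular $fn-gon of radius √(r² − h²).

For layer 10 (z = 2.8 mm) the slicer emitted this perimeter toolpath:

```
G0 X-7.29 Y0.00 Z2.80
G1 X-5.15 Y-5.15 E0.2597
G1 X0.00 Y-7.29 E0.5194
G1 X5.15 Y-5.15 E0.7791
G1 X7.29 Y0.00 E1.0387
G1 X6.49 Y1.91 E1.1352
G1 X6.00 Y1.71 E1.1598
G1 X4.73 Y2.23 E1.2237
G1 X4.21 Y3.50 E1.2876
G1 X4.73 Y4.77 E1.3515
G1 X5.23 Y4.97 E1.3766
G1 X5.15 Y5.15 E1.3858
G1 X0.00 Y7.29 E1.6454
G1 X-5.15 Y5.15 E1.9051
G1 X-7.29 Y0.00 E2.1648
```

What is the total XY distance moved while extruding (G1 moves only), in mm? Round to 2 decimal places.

46.49 mm

Sum the Euclidean lengths of each G1 segment: total = 46.49 mm.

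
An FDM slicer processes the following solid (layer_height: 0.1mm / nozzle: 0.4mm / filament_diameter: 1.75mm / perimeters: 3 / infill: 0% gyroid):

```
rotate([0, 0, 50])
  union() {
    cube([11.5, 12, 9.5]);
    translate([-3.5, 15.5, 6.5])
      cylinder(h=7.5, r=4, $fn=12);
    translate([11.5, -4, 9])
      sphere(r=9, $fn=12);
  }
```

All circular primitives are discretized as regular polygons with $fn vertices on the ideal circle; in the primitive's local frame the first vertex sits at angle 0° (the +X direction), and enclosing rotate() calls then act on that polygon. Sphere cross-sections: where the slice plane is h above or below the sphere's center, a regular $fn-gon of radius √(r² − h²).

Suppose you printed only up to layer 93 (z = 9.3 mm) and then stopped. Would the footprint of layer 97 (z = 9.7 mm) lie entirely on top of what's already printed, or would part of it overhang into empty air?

entirely on top

Compare the two slices. At z = 9.3: the cube (footprint 11.5×12) is included at this height (area 138.00 mm²); the cylinder at (-3.5, 15.5): section is a regular 12-gon, circumradius r=4 (area = (12/2)·4.000²·sin(360°/12) = 48.00 mm²); the sphere at (11.5, -4): section is a regular 12-gon, circumradius = √(r²−h²) = √(9²−0.3²) = 8.995 (area = (12/2)·8.995²·sin(360°/12) = 242.73 mm²); Taking the union: the regions partially overlap — summed areas 428.73 mm² minus the doubly-counted overlap 26.85 mm² gives 401.88 mm² — area = 401.88 mm²; (whole slice rotated 50° about Z — lengths, areas and connectivity unchanged). At z = 9.7: the cube is absent (z outside [0, 9.5]); the cylinder at (-3.5, 15.5): section is a regular 12-gon, circumradius r=4 (area = (12/2)·4.000²·sin(360°/12) = 48.00 mm²); the r=9 sphere at (11.5, -4) slices to a regular 12-gon of circumradius 8.973 (√(r²−h²) with h=0.7 from center) (area = (12/2)·8.973²·sin(360°/12) = 241.53 mm²); Combining (union): the 2 present regions are separate (no shared area or edge), so areas and boundary lengths simply add and each stays a separate island — area = 289.53 mm²; (whole slice rotated 50° about Z — lengths, areas and connectivity unchanged). Checking containment: the cross-section at z = 9.7 is a subset of the cross-section at z = 9.3.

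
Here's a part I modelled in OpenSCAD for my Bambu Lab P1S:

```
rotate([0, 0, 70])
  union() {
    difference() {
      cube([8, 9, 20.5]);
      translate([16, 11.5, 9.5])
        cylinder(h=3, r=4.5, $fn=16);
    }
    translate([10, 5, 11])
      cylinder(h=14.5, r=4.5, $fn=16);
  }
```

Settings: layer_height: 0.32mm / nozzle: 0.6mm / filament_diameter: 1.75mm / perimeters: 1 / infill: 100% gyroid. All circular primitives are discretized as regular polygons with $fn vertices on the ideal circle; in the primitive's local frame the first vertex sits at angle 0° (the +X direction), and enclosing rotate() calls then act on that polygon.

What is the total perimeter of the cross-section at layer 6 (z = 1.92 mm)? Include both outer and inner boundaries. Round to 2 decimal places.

At z = 1.92 mm: the cube is present — its section is the full 8×9 rectangle (perimeter 34.00 mm); the cylinder at (16, 11.5) is not intersected at this z (z outside [9.5, 12.5]); Subtracting the remaining from the first: none of the subtracted shapes is present at this height, so the 8×9 cube is unchanged — boundary = 34.00 mm; the cylinder at (10, 5) is absent (z outside [11, 25.5]); Combining (union): only that combined region is present, so the union is just that shape — boundary = 34.00 mm; (whole slice rotated 70° about Z — lengths, areas and connectivity unchanged). Overall, the cross-section is a single solid region. Total boundary length (outer) = 34.00 mm.

34.00 mm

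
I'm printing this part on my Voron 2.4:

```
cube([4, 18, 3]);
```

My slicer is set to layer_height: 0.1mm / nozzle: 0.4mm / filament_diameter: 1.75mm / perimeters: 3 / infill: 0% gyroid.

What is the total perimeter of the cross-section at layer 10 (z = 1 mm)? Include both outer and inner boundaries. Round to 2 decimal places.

At z = 1 mm: the 4×18 cube contributes its full rectangle (perimeter 44.00 mm). Overall, the cross-section is a single solid region. Total boundary length (outer) = 44.00 mm.

44.00 mm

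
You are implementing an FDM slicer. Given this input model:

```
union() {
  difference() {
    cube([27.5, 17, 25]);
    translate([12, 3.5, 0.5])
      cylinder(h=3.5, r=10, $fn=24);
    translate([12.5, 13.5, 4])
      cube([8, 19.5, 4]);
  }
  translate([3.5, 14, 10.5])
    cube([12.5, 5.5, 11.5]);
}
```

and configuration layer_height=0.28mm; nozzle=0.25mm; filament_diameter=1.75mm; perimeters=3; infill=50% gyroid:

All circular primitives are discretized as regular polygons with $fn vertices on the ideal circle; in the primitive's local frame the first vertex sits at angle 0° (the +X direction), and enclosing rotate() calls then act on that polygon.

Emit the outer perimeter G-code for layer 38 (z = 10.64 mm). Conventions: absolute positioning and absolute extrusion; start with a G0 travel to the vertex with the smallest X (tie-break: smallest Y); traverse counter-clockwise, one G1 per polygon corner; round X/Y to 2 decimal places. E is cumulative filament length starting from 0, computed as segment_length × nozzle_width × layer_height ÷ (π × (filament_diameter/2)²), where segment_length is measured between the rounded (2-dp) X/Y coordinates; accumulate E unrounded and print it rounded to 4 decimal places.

At z = 10.64 mm: the cube is present — its section is the full 27.5×17 rectangle; the cylinder at (12, 3.5) does not reach this height (z outside [0.5, 4]); the cube at (12.5, 13.5) is absent (z outside [4, 8]); After the difference (first − rest): none of the subtracted shapes is present at this height, so the 27.5×17 cube is unchanged — 1 connected region; the cube at (3.5, 14) is present — its section is the full 12.5×5.5 rectangle; Merging all regions: the regions partially overlap (shared area 37.50 mm²), so overlapping operands fuse into one piece — 1 connected region. The outline is a single polygon with 8 vertices. Extrusion per mm of travel: 0.25 × 0.28 / (π × 0.875²) = 0.029103. Accumulating E over each segment gives final E = 2.7356.

G0 X0.00 Y0.00 Z10.64
G1 X27.50 Y0.00 E0.8003
G1 X27.50 Y17.00 E1.2951
G1 X16.00 Y17.00 E1.6297
G1 X16.00 Y19.50 E1.7025
G1 X3.50 Y19.50 E2.0663
G1 X3.50 Y17.00 E2.1390
G1 X0.00 Y17.00 E2.2409
G1 X0.00 Y0.00 E2.7356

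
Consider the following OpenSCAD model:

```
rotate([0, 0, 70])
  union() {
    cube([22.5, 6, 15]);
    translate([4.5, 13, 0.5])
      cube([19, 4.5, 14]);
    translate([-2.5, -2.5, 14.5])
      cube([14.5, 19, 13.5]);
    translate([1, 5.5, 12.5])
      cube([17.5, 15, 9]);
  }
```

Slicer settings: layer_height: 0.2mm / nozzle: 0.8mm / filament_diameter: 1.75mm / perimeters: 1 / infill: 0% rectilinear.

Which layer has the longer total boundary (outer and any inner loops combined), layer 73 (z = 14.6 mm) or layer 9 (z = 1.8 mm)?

layer 9 (z = 1.8 mm)

Layer 73 (z = 14.6): the 22.5×6 cube contributes its full rectangle (perimeter 57.00 mm); the cube at (4.5, 13) is not intersected at this z (z outside [0.5, 14.5]); the cube at (-2.5, -2.5) (footprint 14.5×19) is included at this height (perimeter 67.00 mm); the 17.5×15 cube at (1, 5.5) contributes its full rectangle (perimeter 65.00 mm); Combining (union): the regions partially overlap (shared area 196.25 mm²), so the edge portions inside another operand are dropped and the merged outline is re-measured after clipping — boundary = 96.00 mm; (rotated 70° about Z; rotation is an isometry so areas/perimeters/island counts are preserved). So its perimeter = 96.00 mm. Layer 9 (z = 1.8): the cube (footprint 22.5×6) is included at this height (perimeter 57.00 mm); the cube at (4.5, 13) (footprint 19×4.5) is included at this height (perimeter 47.00 mm); the cube at (-2.5, -2.5) does not reach this height (z outside [14.5, 28]); the cube at (1, 5.5) is absent (z outside [12.5, 21.5]); Taking the union: the 2 present regions are separate (no shared area or edge), so areas and boundary lengths simply add and each stays a separate island — boundary = 104.00 mm; (whole slice rotated 70° about Z — lengths, areas and connectivity unchanged). So its perimeter = 104.00 mm. Layer 9 is larger (104.00 vs 96.00 mm).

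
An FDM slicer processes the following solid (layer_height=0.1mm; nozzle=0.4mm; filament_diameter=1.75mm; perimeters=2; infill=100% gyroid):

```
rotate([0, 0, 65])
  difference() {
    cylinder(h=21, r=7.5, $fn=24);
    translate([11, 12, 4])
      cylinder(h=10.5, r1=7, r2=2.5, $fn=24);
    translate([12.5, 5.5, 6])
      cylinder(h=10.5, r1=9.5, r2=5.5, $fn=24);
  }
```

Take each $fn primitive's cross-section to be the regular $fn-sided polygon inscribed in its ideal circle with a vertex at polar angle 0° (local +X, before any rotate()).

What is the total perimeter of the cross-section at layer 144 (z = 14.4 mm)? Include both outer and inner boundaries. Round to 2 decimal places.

At z = 14.4 mm: the r=7.5 cylinder gives a regular 24-gon of circumradius 7.5 (constant along its height) (perimeter = 2·24·7.500·sin(180°/24) = 46.99 mm); the cone at (11, 12) (r1=7→r2=2.5) has section circumradius 2.543 here — a regular 24-gon (perimeter = 2·24·2.543·sin(180°/24) = 15.93 mm); the cone at (12.5, 5.5) (r1=9.5→r2=5.5) has section circumradius 6.300 here — a regular 24-gon (perimeter = 2·24·6.300·sin(180°/24) = 39.47 mm); Taking the first minus the rest: starting from the r=7.5 cylinder, the cone at (11, 12) misses the remaining region (no effect); the cone at (12.5, 5.5) partially overlaps it — only the 0.05 mm² overlap (of its 123.27 mm²) is removed, clipping the outline — boundary = 46.99 mm; (rotated 65° about Z; rotation is an isometry so areas/perimeters/island counts are preserved). Overall, the cross-section is a single solid region. Total boundary length (outer) = 46.99 mm.

46.99 mm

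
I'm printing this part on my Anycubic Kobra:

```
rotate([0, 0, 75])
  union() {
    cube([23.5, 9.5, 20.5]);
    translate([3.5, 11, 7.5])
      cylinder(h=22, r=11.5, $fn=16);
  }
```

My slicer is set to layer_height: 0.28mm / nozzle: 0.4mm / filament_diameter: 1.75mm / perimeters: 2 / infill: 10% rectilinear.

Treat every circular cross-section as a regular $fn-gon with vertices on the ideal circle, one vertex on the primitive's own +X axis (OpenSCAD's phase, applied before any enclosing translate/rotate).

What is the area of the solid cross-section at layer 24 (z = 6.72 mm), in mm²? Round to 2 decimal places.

At z = 6.72 mm: the cube is present — its section is the full 23.5×9.5 rectangle (area 223.25 mm²); the cylinder at (3.5, 11) is not intersected at this z (z outside [7.5, 29.5]); Taking the union: only the 23.5×9.5 cube is present, so the union is just that shape — area = 223.25 mm²; (whole slice rotated 75° about Z — lengths, areas and connectivity unchanged). Overall, the cross-section is a single solid region. Net area = 223.25 mm².

223.25 mm²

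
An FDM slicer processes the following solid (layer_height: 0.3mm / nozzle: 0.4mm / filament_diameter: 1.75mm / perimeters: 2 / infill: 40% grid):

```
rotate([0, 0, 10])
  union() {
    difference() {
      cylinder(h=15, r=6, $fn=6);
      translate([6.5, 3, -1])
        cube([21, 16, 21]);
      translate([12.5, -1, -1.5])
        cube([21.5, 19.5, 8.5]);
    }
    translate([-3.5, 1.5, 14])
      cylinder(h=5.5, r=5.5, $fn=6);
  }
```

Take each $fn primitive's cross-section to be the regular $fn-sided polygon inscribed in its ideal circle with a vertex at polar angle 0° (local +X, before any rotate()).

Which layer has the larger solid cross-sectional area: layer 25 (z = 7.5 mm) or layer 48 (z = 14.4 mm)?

layer 48 (z = 14.4 mm)

Layer 25 (z = 7.5): the r=6 cylinder contributes a regular 6-gon of circumradius 6 (area = (6/2)·6.000²·sin(360°/6) = 93.53 mm²); the cube at (6.5, 3) (footprint 21×16) is included at this height (area 336.00 mm²); the cube at (12.5, -1) is absent (z outside [-1.5, 7]); Subtracting the remaining from the first: starting from the r=6 cylinder (93.53 mm²), the 21×16 cube at (6.5, 3) misses the remaining region (no effect) — area = 93.53 mm²; the cylinder at (-3.5, 1.5) does not reach this height (z outside [14, 19.5]); Taking the union: only the result so far is present, so the union is just that shape — area = 93.53 mm²; (whole slice rotated 10° about Z — lengths, areas and connectivity unchanged). So its area = 93.53 mm². Layer 48 (z = 14.4): the r=6 cylinder contributes a regular 6-gon of circumradius 6 (area = (6/2)·6.000²·sin(360°/6) = 93.53 mm²); the cube at (6.5, 3) (footprint 21×16) is included at this height (area 336.00 mm²); the cube at (12.5, -1) does not reach this height (z outside [-1.5, 7]); Subtracting the remaining from the first: starting from the r=6 cylinder (93.53 mm²), the 21×16 cube at (6.5, 3) misses the remaining region (no effect) — area = 93.53 mm²; the r=5.5 cylinder at (-3.5, 1.5) contributes a regular 6-gon of circumradius 5.5 (area = (6/2)·5.500²·sin(360°/6) = 78.59 mm²); Combining (union): the regions partially overlap — summed areas 172.12 mm² minus the doubly-counted overlap 46.31 mm² gives 125.81 mm² — area = 125.81 mm²; (rotated 10° about Z; rotation is an isometry so areas/perimeters/island counts are preserved). So its area = 125.81 mm². Layer 48 is larger (125.81 vs 93.53 mm²).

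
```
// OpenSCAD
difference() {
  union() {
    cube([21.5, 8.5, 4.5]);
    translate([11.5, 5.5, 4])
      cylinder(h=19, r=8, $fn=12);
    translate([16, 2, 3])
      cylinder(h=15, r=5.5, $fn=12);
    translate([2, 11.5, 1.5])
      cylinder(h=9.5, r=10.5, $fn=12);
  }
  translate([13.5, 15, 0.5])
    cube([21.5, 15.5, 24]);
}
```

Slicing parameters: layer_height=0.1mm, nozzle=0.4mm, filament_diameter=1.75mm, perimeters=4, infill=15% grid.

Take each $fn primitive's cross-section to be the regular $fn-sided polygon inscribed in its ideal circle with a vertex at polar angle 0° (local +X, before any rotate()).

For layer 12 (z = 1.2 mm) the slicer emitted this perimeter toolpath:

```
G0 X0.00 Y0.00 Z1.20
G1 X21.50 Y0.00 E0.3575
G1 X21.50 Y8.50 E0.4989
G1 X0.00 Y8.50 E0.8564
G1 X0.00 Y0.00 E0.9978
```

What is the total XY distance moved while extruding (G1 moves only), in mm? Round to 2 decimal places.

60.00 mm

Sum the Euclidean lengths of each G1 segment: total = 60.00 mm.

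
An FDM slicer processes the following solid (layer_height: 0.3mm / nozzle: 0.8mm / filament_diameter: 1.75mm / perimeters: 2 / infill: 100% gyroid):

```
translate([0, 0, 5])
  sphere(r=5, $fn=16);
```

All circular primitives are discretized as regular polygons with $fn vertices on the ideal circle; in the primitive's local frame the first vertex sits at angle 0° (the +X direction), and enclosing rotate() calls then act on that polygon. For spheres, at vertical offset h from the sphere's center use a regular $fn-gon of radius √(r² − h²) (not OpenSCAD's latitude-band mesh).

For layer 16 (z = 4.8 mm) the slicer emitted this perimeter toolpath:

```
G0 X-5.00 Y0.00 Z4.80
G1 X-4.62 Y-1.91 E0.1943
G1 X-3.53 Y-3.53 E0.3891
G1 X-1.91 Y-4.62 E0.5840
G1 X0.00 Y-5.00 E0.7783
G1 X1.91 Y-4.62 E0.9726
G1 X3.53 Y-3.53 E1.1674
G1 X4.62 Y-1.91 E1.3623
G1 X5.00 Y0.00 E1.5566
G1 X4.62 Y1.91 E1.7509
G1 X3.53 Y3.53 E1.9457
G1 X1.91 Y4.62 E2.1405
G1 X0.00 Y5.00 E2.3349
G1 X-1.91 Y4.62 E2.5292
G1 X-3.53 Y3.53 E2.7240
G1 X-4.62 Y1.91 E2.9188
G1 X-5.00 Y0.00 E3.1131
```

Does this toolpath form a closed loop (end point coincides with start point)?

Start point (G0): (-5.00, 0.00). End point (last G1): the path returns to the start — closed.

yes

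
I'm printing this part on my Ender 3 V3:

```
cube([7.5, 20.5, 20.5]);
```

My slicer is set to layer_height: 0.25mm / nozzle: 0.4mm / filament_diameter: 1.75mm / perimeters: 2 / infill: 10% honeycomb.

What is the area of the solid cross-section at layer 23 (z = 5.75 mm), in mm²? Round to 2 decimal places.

At z = 5.75 mm: the cube is present — its section is the full 7.5×20.5 rectangle (area 153.75 mm²). Overall, the cross-section is a single solid region. Net area = 153.75 mm².

153.75 mm²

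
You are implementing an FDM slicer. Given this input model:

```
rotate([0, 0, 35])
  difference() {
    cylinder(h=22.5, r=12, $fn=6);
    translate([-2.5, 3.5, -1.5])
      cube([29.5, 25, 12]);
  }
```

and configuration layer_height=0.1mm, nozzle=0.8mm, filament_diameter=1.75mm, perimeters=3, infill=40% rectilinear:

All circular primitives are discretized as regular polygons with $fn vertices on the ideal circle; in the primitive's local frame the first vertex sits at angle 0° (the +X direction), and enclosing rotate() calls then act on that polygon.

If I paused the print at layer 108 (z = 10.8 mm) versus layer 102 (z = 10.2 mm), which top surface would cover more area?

Layer 108 (z = 10.8): the cylinder: section is a regular 6-gon, circumradius r=12 (area = (6/2)·12.000²·sin(360°/6) = 374.12 mm²); the cube at (-2.5, 3.5) is absent (z outside [-1.5, 10.5]); Taking the first minus the rest: none of the subtracted shapes is present at this height, so the r=12 cylinder is unchanged — area = 374.12 mm²; (whole slice rotated 35° about Z — lengths, areas and connectivity unchanged). So its area = 374.12 mm². Layer 102 (z = 10.2): the r=12 cylinder gives a regular 6-gon of circumradius 12 (constant along its height) (area = (6/2)·12.000²·sin(360°/6) = 374.12 mm²); the cube at (-2.5, 3.5) is present — its section is the full 29.5×25 rectangle (area 737.50 mm²); Subtracting the remaining from the first: starting from the r=12 cylinder (374.12 mm²), the 29.5×25 cube at (-2.5, 3.5) partially overlaps it — only the 72.30 mm² overlap (of its 737.50 mm²) is removed, clipping the outline — area = 301.83 mm²; (rotated 35° about Z; rotation is an isometry so areas/perimeters/island counts are preserved). So its area = 301.83 mm². Layer 108 is larger (374.12 vs 301.83 mm²).

layer 108 (z = 10.8 mm)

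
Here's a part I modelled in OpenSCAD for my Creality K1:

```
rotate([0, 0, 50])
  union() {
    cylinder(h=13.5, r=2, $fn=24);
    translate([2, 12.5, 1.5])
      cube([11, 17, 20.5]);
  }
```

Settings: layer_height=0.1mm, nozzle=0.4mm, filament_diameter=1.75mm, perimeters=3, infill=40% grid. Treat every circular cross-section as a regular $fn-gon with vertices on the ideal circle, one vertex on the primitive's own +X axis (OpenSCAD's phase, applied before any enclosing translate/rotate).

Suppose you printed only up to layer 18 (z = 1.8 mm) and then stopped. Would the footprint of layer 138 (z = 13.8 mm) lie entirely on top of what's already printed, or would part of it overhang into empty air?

entirely on top

Compare the two slices. At z = 1.8: the r=2 cylinder gives a regular 24-gon of circumradius 2 (constant along its height) (area = (24/2)·2.000²·sin(360°/24) = 12.42 mm²); the cube at (2, 12.5) (footprint 11×17) is included at this height (area 187.00 mm²); Combining (union): the 2 present regions are separate (no shared area or edge), so areas and boundary lengths simply add and each stays a separate island — area = 199.42 mm²; (whole slice rotated 50° about Z — lengths, areas and connectivity unchanged). At z = 13.8: the cylinder is absent (z outside [0, 13.5]); the cube at (2, 12.5) (footprint 11×17) is included at this height (area 187.00 mm²); Combining (union): only the 11×17 cube at (2, 12.5) is present, so the union is just that shape — area = 187.00 mm²; (rotated 50° about Z; rotation is an isometry so areas/perimeters/island counts are preserved). Checking containment: the cross-section at z = 13.8 is a subset of the cross-section at z = 1.8.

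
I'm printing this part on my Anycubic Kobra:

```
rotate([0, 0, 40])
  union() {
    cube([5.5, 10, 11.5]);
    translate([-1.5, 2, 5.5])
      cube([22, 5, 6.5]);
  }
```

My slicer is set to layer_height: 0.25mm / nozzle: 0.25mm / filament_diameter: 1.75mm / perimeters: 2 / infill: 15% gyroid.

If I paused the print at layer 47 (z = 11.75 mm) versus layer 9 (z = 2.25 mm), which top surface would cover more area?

Layer 47 (z = 11.75): the cube does not reach this height (z outside [0, 11.5]); the 22×5 cube at (-1.5, 2) contributes its full rectangle (area 110.00 mm²); Merging all regions: only the 22×5 cube at (-1.5, 2) is present, so the union is just that shape — area = 110.00 mm²; (whole slice rotated 40° about Z — lengths, areas and connectivity unchanged). So its area = 110.00 mm². Layer 9 (z = 2.25): the cube is present — its section is the full 5.5×10 rectangle (area 55.00 mm²); the cube at (-1.5, 2) is not intersected at this z (z outside [5.5, 12]); Taking the union: only the 5.5×10 cube is present, so the union is just that shape — area = 55.00 mm²; (whole slice rotated 40° about Z — lengths, areas and connectivity unchanged). So its area = 55.00 mm². Layer 47 is larger (110.00 vs 55.00 mm²).

layer 47 (z = 11.75 mm)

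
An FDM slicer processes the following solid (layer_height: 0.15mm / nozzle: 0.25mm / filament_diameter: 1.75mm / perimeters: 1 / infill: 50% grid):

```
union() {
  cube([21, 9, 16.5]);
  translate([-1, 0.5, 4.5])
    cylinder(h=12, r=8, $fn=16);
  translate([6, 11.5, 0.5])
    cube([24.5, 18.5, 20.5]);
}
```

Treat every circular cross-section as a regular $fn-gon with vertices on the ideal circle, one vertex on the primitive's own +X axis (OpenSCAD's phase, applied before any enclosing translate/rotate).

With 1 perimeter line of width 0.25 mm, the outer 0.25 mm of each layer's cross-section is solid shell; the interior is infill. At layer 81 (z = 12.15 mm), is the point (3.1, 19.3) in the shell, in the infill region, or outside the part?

outside

At z = 12.15 mm: the 21×9 cube contributes its full rectangle; the r=8 cylinder at (-1, 0.5) contributes a regular 16-gon of circumradius 8; the cube at (6, 11.5) (footprint 24.5×18.5) is included at this height; Taking the union: the regions partially overlap (shared area 44.56 mm²), so overlapping operands fuse into one piece — 2 connected regions. Overall, the cross-section has 2 separate islands. The nearest boundary edge runs (6.00, 11.50)→(6.00, 30.00); distance from the point to it = 2.90 mm. The point is not inside any of the regions above, so it lies outside the cross-section (2.90 mm from the nearest boundary).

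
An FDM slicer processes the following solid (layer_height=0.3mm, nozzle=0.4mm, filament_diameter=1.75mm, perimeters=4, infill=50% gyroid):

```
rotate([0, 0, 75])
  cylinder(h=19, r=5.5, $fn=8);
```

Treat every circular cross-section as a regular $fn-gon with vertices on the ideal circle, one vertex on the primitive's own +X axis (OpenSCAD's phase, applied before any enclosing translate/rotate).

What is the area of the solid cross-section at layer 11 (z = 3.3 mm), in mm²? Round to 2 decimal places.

85.56 mm²

At z = 3.3 mm: the cylinder: section is a regular 8-gon, circumradius r=5.5 (area = (8/2)·5.500²·sin(360°/8) = 85.56 mm²); (whole slice rotated 75° about Z — lengths, areas and connectivity unchanged). Overall, the cross-section is a single solid region. Net area = 85.56 mm².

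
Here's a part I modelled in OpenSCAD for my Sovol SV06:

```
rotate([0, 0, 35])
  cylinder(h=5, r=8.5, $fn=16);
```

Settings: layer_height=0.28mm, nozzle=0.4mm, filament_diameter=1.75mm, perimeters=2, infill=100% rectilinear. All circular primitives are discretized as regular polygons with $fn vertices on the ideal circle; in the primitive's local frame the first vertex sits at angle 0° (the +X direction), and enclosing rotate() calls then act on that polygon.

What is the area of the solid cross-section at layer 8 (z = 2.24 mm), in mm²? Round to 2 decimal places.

221.19 mm²

At z = 2.24 mm: the cylinder: section is a regular 16-gon, circumradius r=8.5 (area = (16/2)·8.500²·sin(360°/16) = 221.19 mm²); (rotated 35° about Z; rotation is an isometry so areas/perimeters/island counts are preserved). Overall, the cross-section is a single solid region. Net area = 221.19 mm².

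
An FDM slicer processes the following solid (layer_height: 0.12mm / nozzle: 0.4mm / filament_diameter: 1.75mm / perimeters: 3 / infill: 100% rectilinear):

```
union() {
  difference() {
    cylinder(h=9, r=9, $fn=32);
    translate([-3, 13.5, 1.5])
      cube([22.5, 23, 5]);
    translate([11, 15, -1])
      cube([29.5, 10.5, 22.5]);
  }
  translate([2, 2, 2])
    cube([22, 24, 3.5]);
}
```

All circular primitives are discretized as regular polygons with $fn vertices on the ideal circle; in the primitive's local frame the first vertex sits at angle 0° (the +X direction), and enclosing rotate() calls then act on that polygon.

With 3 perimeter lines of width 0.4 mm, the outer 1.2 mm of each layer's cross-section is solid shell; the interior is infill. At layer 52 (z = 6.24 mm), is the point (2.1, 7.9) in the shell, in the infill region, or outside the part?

shell

At z = 6.24 mm: the r=9 cylinder gives a regular 32-gon of circumradius 9 (constant along its height); the cube at (-3, 13.5) (footprint 22.5×23) is included at this height; the cube at (11, 15) is present — its section is the full 29.5×10.5 rectangle; Taking the first minus the rest: starting from the r=9 cylinder, the 22.5×23 cube at (-3, 13.5) misses the remaining region (no effect); the 29.5×10.5 cube at (11, 15) misses the remaining region (no effect) — 1 connected region; the cube at (2, 2) does not reach this height (z outside [2, 5.5]); Taking the union: only that combined region is present, so the union is just that shape — 1 connected region. Overall, the cross-section is a single solid region. The nearest boundary edge runs (1.76, 8.83)→(3.44, 8.31); distance from the point to it = 0.79 mm. The point is inside the cross-section, 0.79 mm from the nearest boundary — within the 1.2 mm shell band (3 × 0.4).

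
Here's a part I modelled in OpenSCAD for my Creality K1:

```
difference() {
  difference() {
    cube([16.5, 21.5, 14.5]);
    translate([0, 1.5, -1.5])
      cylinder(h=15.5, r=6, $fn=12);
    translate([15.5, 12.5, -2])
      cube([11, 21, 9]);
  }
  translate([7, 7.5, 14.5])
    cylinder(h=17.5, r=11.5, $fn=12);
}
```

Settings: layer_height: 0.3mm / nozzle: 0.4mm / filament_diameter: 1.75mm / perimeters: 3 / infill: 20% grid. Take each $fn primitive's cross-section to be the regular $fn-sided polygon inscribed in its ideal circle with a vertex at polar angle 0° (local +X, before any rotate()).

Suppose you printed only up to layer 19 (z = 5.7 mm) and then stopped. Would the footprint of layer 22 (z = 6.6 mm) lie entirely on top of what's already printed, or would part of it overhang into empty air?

entirely on top

Compare the two slices. At z = 5.7: the 16.5×21.5 cube contributes its full rectangle (area 354.75 mm²); the r=6 cylinder at (0, 1.5) gives a regular 12-gon of circumradius 6 (constant along its height) (area = (12/2)·6.000²·sin(360°/12) = 108.00 mm²); the 11×21 cube at (15.5, 12.5) contributes its full rectangle (area 231.00 mm²); After the difference (first − rest): starting from the 16.5×21.5 cube (354.75 mm²), the r=6 cylinder at (0, 1.5) partially overlaps it — only the 35.70 mm² overlap (of its 108.00 mm²) is removed, clipping the outline; the 11×21 cube at (15.5, 12.5) partially overlaps it — only the 9.00 mm² overlap (of its 231.00 mm²) is removed, clipping the outline — area = 310.05 mm²; the cylinder at (7, 7.5) is not intersected at this z (z outside [14.5, 32]); Taking the first minus the rest: none of the subtracted shapes is present at this height, so the result so far is unchanged — area = 310.05 mm². At z = 6.6: the 16.5×21.5 cube contributes its full rectangle (area 354.75 mm²); the r=6 cylinder at (0, 1.5) contributes a regular 12-gon of circumradius 6 (area = (12/2)·6.000²·sin(360°/12) = 108.00 mm²); the cube at (15.5, 12.5) is present — its section is the full 11×21 rectangle (area 231.00 mm²); Subtracting the remaining from the first: starting from the 16.5×21.5 cube (354.75 mm²), the r=6 cylinder at (0, 1.5) partially overlaps it — only the 35.70 mm² overlap (of its 108.00 mm²) is removed, clipping the outline; the 11×21 cube at (15.5, 12.5) partially overlaps it — only the 9.00 mm² overlap (of its 231.00 mm²) is removed, clipping the outline — area = 310.05 mm²; the cylinder at (7, 7.5) is absent (z outside [14.5, 32]); Taking the first minus the rest: none of the subtracted shapes is present at this height, so the result so far is unchanged — area = 310.05 mm². Checking containment: the cross-section at z = 6.6 is a subset of the cross-section at z = 5.7.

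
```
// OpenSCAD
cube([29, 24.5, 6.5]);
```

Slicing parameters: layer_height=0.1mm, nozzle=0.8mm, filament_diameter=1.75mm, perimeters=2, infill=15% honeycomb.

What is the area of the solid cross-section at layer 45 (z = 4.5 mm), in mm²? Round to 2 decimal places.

At z = 4.5 mm: the cube is present — its section is the full 29×24.5 rectangle (area 710.50 mm²). Overall, the cross-section is a single solid region. Net area = 710.50 mm².

710.50 mm²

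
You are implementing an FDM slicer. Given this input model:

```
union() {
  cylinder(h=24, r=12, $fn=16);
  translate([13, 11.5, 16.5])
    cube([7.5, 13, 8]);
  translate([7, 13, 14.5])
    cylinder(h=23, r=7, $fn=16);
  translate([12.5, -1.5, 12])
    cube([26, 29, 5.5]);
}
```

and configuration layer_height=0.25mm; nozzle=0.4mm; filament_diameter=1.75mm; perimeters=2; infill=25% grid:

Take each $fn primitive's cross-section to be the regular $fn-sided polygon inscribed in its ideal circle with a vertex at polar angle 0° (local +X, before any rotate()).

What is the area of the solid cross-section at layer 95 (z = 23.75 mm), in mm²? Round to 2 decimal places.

654.96 mm²

At z = 23.75 mm: the cylinder: section is a regular 16-gon, circumradius r=12 (area = (16/2)·12.000²·sin(360°/16) = 440.85 mm²); the 7.5×13 cube at (13, 11.5) contributes its full rectangle (area 97.50 mm²); the r=7 cylinder at (7, 13) gives a regular 16-gon of circumradius 7 (constant along its height) (area = (16/2)·7.000²·sin(360°/16) = 150.01 mm²); the cube at (12.5, -1.5) is not intersected at this z (z outside [12, 17.5]); Merging all regions: the regions partially overlap — summed areas 688.36 mm² minus the doubly-counted overlap 33.40 mm² gives 654.96 mm² — area = 654.96 mm². Overall, the cross-section is a single solid region. Net area = 654.96 mm².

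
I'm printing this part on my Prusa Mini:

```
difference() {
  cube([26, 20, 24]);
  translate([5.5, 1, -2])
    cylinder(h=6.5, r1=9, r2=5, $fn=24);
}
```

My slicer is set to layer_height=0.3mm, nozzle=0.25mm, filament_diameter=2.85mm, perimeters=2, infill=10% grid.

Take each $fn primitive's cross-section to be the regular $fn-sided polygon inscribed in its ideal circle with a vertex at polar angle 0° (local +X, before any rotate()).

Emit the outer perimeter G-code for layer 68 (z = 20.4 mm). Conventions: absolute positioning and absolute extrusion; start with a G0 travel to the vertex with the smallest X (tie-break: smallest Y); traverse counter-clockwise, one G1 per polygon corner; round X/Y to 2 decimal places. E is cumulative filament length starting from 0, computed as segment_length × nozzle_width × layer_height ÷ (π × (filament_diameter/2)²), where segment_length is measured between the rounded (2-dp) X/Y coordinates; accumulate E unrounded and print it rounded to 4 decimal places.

At z = 20.4 mm: the cube (footprint 26×20) is included at this height; the cone at (5.5, 1) does not reach this height (z outside [-2, 4.5]); Taking the first minus the rest: none of the subtracted shapes is present at this height, so the 26×20 cube is unchanged — 1 connected region. The outline is a single polygon with 4 vertices. Extrusion per mm of travel: 0.25 × 0.3 / (π × 1.425²) = 0.011757. Accumulating E over each segment gives final E = 1.0816.

G0 X0.00 Y0.00 Z20.40
G1 X26.00 Y0.00 E0.3057
G1 X26.00 Y20.00 E0.5408
G1 X0.00 Y20.00 E0.8465
G1 X0.00 Y0.00 E1.0816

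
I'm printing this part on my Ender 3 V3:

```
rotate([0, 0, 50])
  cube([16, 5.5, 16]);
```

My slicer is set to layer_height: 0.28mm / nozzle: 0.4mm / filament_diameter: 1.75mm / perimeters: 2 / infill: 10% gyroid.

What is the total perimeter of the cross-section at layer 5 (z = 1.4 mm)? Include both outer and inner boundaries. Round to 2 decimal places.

At z = 1.4 mm: the cube is present — its section is the full 16×5.5 rectangle (perimeter 43.00 mm); (rotated 50° about Z; rotation is an isometry so areas/perimeters/island counts are preserved). Overall, the cross-section is a single solid region. Total boundary length (outer) = 43.00 mm.

43.00 mm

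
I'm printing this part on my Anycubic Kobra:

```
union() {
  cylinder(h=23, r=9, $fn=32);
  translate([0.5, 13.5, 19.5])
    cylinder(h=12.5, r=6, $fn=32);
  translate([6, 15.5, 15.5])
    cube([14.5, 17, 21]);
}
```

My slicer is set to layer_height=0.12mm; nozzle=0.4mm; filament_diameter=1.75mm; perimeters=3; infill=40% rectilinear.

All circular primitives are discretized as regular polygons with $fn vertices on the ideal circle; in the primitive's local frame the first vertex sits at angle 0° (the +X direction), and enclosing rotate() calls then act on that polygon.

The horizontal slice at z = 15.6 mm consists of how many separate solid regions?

At z = 15.6 mm: the r=9 cylinder gives a regular 32-gon of circumradius 9 (constant along its height); the cylinder at (0.5, 13.5) does not reach this height (z outside [19.5, 32]); the cube at (6, 15.5) is present — its section is the full 14.5×17 rectangle; Taking the union: the 2 present regions are separate (no shared area or edge), so areas and boundary lengths simply add and each stays a separate island — 2 connected regions. The result has 2 disconnected regions.

2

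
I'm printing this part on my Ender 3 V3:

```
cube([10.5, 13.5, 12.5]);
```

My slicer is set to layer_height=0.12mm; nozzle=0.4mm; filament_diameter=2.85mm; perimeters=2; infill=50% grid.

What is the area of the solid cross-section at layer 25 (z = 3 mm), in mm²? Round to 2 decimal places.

At z = 3 mm: the cube is present — its section is the full 10.5×13.5 rectangle (area 141.75 mm²). Overall, the cross-section is a single solid region. Net area = 141.75 mm².

141.75 mm²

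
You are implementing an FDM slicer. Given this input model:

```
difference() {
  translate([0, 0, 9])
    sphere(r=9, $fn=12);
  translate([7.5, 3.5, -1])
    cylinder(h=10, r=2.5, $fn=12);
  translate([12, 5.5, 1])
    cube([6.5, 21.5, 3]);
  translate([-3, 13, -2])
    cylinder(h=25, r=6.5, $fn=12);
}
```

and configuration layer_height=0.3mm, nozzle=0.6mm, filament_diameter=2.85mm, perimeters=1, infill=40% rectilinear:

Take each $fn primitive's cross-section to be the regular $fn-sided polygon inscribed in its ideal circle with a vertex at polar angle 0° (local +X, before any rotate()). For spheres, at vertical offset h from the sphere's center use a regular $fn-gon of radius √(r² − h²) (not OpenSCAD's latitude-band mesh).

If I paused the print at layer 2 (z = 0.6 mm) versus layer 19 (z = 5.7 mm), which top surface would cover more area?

layer 19 (z = 5.7 mm)

Layer 2 (z = 0.6): the r=9 sphere contributes a regular 12-gon of circumradius √(9²−8.4²) = 3.231 (area = (12/2)·3.231²·sin(360°/12) = 31.32 mm²); the r=2.5 cylinder at (7.5, 3.5) contributes a regular 12-gon of circumradius 2.5 (area = (12/2)·2.500²·sin(360°/12) = 18.75 mm²); the cube at (12, 5.5) does not reach this height (z outside [1, 4]); the cylinder at (-3, 13): section is a regular 12-gon, circumradius r=6.5 (area = (12/2)·6.500²·sin(360°/12) = 126.75 mm²); Subtracting the remaining from the first: starting from the r=9 sphere (31.32 mm²), the r=2.5 cylinder at (7.5, 3.5) misses the remaining region (no effect); the r=6.5 cylinder at (-3, 13) misses the remaining region (no effect) — area = 31.32 mm². So its area = 31.32 mm². Layer 19 (z = 5.7): the r=9 sphere contributes a regular 12-gon of circumradius √(9²−3.3²) = 8.373 (area = (12/2)·8.373²·sin(360°/12) = 210.33 mm²); the r=2.5 cylinder at (7.5, 3.5) contributes a regular 12-gon of circumradius 2.5 (area = (12/2)·2.500²·sin(360°/12) = 18.75 mm²); the cube at (12, 5.5) does not reach this height (z outside [1, 4]); the r=6.5 cylinder at (-3, 13) contributes a regular 12-gon of circumradius 6.5 (area = (12/2)·6.500²·sin(360°/12) = 126.75 mm²); After the difference (first − rest): starting from the r=9 sphere (210.33 mm²), the r=2.5 cylinder at (7.5, 3.5) partially overlaps it — only the 8.28 mm² overlap (of its 18.75 mm²) is removed, clipping the outline; the r=6.5 cylinder at (-3, 13) partially overlaps it — only the 4.77 mm² overlap (of its 126.75 mm²) is removed, clipping the outline — area = 197.28 mm². So its area = 197.28 mm². Layer 19 is larger (197.28 vs 31.32 mm²).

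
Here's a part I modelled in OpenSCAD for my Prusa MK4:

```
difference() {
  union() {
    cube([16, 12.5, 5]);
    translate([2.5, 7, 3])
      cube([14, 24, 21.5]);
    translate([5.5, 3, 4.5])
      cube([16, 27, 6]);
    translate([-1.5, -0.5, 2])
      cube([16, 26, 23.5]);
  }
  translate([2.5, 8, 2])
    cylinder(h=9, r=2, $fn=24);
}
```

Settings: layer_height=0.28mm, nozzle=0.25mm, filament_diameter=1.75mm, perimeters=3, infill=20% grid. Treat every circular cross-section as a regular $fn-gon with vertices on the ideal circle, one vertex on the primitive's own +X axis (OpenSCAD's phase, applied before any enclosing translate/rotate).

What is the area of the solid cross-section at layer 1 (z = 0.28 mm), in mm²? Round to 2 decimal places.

200.00 mm²

At z = 0.28 mm: the cube (footprint 16×12.5) is included at this height (area 200.00 mm²); the cube at (2.5, 7) is absent (z outside [3, 24.5]); the cube at (5.5, 3) does not reach this height (z outside [4.5, 10.5]); the cube at (-1.5, -0.5) is not intersected at this z (z outside [2, 25.5]); Merging all regions: only the 16×12.5 cube is present, so the union is just that shape — area = 200.00 mm²; the cylinder at (2.5, 8) is absent (z outside [2, 11]); Taking the first minus the rest: none of the subtracted shapes is present at this height, so the result so far is unchanged — area = 200.00 mm². Overall, the cross-section is a single solid region. Net area = 200.00 mm².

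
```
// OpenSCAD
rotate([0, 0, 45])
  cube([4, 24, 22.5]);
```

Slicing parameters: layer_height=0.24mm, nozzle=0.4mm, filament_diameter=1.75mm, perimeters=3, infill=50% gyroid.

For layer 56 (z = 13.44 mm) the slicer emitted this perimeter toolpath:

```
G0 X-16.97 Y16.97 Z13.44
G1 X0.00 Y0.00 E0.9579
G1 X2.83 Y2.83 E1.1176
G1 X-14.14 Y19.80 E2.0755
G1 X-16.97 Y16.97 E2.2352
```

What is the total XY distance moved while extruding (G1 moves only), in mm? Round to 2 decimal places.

56.00 mm

Sum the Euclidean lengths of each G1 segment: total = 56.00 mm.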